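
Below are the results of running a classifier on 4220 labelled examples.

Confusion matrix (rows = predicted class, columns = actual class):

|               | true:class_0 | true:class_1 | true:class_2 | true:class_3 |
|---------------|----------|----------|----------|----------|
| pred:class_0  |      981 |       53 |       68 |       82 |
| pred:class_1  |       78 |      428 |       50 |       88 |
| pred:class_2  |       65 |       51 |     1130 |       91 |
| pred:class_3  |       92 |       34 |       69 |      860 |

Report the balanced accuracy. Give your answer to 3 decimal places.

Balanced accuracy = mean of per-class recall.
  class_0: recall = 981/1216 = 0.8067
  class_1: recall = 428/566 = 0.7562
  class_2: recall = 1130/1317 = 0.8580
  class_3: recall = 860/1121 = 0.7672
Mean = (0.8067 + 0.7562 + 0.8580 + 0.7672) / 4 = 0.797

0.797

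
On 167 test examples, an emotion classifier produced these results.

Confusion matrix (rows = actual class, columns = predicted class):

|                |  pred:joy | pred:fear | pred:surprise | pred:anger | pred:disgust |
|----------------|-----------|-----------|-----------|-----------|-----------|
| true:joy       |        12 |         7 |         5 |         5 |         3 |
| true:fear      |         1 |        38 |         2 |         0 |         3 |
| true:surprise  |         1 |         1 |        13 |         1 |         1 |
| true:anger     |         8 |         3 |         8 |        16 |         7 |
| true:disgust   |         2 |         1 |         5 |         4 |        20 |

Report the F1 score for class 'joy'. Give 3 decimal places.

F1 score = 2·TP/(2·TP+FP+FN).
joy: TP=12, FP=1+1+8+2=12, FN=7+5+5+3=20 → 24/56 = 0.4286

0.429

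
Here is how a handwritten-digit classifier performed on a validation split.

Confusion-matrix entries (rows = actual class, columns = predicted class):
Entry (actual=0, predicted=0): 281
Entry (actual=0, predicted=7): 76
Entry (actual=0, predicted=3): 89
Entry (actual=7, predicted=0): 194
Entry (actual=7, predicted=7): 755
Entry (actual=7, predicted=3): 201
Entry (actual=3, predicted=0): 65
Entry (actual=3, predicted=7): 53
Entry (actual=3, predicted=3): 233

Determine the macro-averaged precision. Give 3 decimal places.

0.607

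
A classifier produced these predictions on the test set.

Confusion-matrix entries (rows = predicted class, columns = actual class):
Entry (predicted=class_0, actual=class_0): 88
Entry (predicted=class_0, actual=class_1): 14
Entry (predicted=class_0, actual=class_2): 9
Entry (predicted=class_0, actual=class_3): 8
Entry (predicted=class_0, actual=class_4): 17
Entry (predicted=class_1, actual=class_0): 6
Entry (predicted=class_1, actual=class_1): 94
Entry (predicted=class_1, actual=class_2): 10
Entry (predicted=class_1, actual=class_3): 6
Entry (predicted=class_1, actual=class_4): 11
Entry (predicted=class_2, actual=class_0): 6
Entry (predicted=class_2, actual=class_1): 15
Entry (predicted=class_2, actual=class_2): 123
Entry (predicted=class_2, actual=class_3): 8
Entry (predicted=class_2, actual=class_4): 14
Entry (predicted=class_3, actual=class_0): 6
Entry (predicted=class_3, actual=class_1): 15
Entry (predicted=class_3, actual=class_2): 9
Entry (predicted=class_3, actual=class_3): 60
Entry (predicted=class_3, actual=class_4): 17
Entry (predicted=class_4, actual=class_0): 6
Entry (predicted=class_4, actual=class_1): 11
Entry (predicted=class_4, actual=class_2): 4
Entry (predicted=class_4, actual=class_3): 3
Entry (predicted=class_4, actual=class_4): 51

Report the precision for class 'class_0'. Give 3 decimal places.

0.647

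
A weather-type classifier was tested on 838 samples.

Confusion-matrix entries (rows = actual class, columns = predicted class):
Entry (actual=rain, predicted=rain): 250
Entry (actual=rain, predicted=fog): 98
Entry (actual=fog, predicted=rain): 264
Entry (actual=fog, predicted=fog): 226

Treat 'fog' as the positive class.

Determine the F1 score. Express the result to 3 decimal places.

0.555

Precision = TP/(TP+FP) = 226/324 = 0.6975
Recall = TP/(TP+FN) = 226/490 = 0.4612
F1 = 2·TP/(2·TP+FP+FN) = 452/814 = 0.555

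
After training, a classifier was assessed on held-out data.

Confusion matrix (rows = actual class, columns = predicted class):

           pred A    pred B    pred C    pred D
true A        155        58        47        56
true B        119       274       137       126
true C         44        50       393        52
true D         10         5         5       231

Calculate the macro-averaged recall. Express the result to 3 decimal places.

Per-class recall (TP/(TP+FN)):
  A: TP=155, FN=58+47+56=161 → 155/316 = 0.4905
  B: TP=274, FN=119+137+126=382 → 274/656 = 0.4177
  C: TP=393, FN=44+50+52=146 → 393/539 = 0.7291
  D: TP=231, FN=10+5+5=20 → 231/251 = 0.9203
Macro-recall = mean = (0.4905 + 0.4177 + 0.7291 + 0.9203) / 4 = 0.639

0.639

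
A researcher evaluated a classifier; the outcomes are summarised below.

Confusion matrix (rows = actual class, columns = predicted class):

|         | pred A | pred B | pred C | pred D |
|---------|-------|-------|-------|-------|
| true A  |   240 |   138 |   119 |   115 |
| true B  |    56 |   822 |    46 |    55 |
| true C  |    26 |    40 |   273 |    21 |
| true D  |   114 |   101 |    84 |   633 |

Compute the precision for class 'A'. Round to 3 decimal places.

0.550

One-vs-rest for 'A': TP = diagonal; FP = other classes predicted 'A'; FN = 'A' predicted as other.
precision = TP/(TP+FP).
A: TP=240, FP=56+26+114=196 → 240/436 = 0.5505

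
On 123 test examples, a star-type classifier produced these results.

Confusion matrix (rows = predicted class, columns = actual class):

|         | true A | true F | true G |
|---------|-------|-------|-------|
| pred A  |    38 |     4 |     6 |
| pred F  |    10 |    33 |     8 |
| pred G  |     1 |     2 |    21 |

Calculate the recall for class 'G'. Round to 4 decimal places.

Treat 'G' as positive and all other classes as negative.
recall = TP/(TP+FN).
G: TP=21, FN=6+8=14 → 21/35 = 0.60000

0.6000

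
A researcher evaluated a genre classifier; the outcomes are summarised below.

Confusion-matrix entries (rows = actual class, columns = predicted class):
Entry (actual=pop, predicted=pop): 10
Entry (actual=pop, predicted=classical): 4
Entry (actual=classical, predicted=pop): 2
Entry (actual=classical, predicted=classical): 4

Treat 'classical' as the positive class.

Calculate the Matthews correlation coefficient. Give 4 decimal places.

0.3563

MCC = (TP·TN − FP·FN) / √((TP+FP)(TP+FN)(TN+FP)(TN+FN))
Numerator = 4·10 − 4·2 = 32
Denominator = √(8·6·14·12) = √8064 = 89.7998
MCC = 32 / 89.7998 = 0.3563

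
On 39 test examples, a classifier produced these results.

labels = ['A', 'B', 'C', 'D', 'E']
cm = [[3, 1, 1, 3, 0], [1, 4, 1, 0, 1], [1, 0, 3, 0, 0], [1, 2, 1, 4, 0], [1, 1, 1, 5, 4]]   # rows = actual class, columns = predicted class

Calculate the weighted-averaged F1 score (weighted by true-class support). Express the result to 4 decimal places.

Per-class F1 score (2·TP/(2·TP+FP+FN)):
  A: TP=3, FP=1+1+1+1=4, FN=1+1+3+0=5 → 6/15 = 0.40000
  B: TP=4, FP=1+0+2+1=4, FN=1+1+0+1=3 → 8/15 = 0.53333
  C: TP=3, FP=1+1+1+1=4, FN=1+0+0+0=1 → 6/11 = 0.54545
  D: TP=4, FP=3+0+0+5=8, FN=1+2+1+0=4 → 8/20 = 0.40000
  E: TP=4, FP=0+1+0+0=1, FN=1+1+1+5=8 → 8/17 = 0.47059
Weighted-F1 score = Σ (supportᵢ/N)·F1 scoreᵢ with N=39: (8/39)·0.40000 + (7/39)·0.53333 + (4/39)·0.54545 + (8/39)·0.40000 + (12/39)·0.47059 = 0.4606

0.4606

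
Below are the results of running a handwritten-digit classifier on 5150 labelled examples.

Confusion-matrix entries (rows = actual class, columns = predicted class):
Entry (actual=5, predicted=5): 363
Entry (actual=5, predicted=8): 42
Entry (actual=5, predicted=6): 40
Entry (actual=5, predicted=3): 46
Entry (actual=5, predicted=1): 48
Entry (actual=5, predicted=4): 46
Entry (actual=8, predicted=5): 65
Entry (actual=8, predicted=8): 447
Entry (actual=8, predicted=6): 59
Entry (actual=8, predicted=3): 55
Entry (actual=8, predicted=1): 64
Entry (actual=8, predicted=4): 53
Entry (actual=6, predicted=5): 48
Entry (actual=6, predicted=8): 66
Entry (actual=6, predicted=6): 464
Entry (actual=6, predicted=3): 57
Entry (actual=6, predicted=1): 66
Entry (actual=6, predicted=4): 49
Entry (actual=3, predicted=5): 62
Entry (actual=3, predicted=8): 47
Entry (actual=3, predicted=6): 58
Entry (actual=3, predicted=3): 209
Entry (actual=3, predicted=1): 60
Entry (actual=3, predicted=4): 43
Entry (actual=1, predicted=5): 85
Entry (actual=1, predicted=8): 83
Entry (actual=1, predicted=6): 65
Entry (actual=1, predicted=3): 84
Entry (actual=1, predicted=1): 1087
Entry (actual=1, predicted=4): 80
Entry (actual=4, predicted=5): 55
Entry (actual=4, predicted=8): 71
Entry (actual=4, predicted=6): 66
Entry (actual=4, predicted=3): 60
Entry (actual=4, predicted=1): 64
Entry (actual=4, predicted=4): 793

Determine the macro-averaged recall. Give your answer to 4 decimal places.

0.6208

Per-class recall (TP/(TP+FN)):
  5: TP=363, FN=42+40+46+48+46=222 → 363/585 = 0.62051
  8: TP=447, FN=65+59+55+64+53=296 → 447/743 = 0.60162
  6: TP=464, FN=48+66+57+66+49=286 → 464/750 = 0.61867
  3: TP=209, FN=62+47+58+60+43=270 → 209/479 = 0.43633
  1: TP=1087, FN=85+83+65+84+80=397 → 1087/1484 = 0.73248
  4: TP=793, FN=55+71+66+60+64=316 → 793/1109 = 0.71506
Macro-recall = mean = (0.62051 + 0.60162 + 0.61867 + 0.43633 + 0.73248 + 0.71506) / 6 = 0.6208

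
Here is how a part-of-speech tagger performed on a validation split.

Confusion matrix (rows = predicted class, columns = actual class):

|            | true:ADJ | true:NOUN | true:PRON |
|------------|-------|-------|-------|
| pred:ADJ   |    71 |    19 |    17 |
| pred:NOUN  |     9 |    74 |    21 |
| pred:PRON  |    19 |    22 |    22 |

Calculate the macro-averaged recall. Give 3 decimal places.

Per-class recall (TP/(TP+FN)):
  ADJ: TP=71, FN=9+19=28 → 71/99 = 0.7172
  NOUN: TP=74, FN=19+22=41 → 74/115 = 0.6435
  PRON: TP=22, FN=17+21=38 → 22/60 = 0.3667
Macro-recall = mean = (0.7172 + 0.6435 + 0.3667) / 3 = 0.576

0.576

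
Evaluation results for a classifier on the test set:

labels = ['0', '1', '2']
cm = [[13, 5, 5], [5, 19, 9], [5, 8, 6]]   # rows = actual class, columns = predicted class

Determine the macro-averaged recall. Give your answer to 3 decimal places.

0.486

Per-class recall (TP/(TP+FN)):
  0: TP=13, FN=5+5=10 → 13/23 = 0.5652
  1: TP=19, FN=5+9=14 → 19/33 = 0.5758
  2: TP=6, FN=5+8=13 → 6/19 = 0.3158
Macro-recall = mean = (0.5652 + 0.5758 + 0.3158) / 3 = 0.486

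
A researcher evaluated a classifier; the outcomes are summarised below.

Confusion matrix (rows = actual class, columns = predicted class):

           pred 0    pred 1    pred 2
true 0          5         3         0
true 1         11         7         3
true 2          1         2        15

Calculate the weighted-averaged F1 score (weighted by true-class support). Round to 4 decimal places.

0.5768

Per-class F1 score (2·TP/(2·TP+FP+FN)):
  0: TP=5, FP=11+1=12, FN=3+0=3 → 10/25 = 0.40000
  1: TP=7, FP=3+2=5, FN=11+3=14 → 14/33 = 0.42424
  2: TP=15, FP=0+3=3, FN=1+2=3 → 30/36 = 0.83333
Weighted-F1 score = Σ (supportᵢ/N)·F1 scoreᵢ with N=47: (8/47)·0.40000 + (21/47)·0.42424 + (18/47)·0.83333 = 0.5768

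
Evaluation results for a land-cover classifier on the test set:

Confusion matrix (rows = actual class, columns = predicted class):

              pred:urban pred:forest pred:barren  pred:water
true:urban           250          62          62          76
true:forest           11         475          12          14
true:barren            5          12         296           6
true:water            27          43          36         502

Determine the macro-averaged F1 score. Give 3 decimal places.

0.796

Per-class F1 score (2·TP/(2·TP+FP+FN)):
  urban: TP=250, FP=11+5+27=43, FN=62+62+76=200 → 500/743 = 0.6729
  forest: TP=475, FP=62+12+43=117, FN=11+12+14=37 → 950/1104 = 0.8605
  barren: TP=296, FP=62+12+36=110, FN=5+12+6=23 → 592/725 = 0.8166
  water: TP=502, FP=76+14+6=96, FN=27+43+36=106 → 1004/1206 = 0.8325
Macro-F1 score = mean = (0.6729 + 0.8605 + 0.8166 + 0.8325) / 4 = 0.796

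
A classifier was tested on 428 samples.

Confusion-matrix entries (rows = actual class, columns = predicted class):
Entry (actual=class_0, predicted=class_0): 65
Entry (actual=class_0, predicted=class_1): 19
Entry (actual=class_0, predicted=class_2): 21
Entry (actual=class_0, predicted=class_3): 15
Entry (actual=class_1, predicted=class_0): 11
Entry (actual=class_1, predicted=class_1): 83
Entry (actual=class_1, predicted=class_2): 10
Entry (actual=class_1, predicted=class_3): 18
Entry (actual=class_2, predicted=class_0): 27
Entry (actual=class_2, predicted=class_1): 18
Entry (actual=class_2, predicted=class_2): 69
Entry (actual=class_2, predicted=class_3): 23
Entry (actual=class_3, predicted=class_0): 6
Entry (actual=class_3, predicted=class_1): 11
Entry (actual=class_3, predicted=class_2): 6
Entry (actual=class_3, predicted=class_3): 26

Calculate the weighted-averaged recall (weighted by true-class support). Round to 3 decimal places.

0.568

Per-class recall (TP/(TP+FN)):
  class_0: TP=65, FN=19+21+15=55 → 65/120 = 0.5417
  class_1: TP=83, FN=11+10+18=39 → 83/122 = 0.6803
  class_2: TP=69, FN=27+18+23=68 → 69/137 = 0.5036
  class_3: TP=26, FN=6+11+6=23 → 26/49 = 0.5306
Weighted-recall = Σ (supportᵢ/N)·recallᵢ with N=428: (120/428)·0.5417 + (122/428)·0.6803 + (137/428)·0.5036 + (49/428)·0.5306 = 0.568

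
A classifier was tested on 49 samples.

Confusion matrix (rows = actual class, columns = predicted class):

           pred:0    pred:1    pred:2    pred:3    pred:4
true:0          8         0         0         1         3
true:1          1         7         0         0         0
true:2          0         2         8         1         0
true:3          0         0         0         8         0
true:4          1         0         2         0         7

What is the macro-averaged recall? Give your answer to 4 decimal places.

Per-class recall (TP/(TP+FN)):
  0: TP=8, FN=0+0+1+3=4 → 8/12 = 0.66667
  1: TP=7, FN=1+0+0+0=1 → 7/8 = 0.87500
  2: TP=8, FN=0+2+1+0=3 → 8/11 = 0.72727
  3: TP=8, FN=0+0+0+0=0 → 8/8 = 1.00000
  4: TP=7, FN=1+0+2+0=3 → 7/10 = 0.70000
Macro-recall = mean = (0.66667 + 0.87500 + 0.72727 + 1.00000 + 0.70000) / 5 = 0.7938

0.7938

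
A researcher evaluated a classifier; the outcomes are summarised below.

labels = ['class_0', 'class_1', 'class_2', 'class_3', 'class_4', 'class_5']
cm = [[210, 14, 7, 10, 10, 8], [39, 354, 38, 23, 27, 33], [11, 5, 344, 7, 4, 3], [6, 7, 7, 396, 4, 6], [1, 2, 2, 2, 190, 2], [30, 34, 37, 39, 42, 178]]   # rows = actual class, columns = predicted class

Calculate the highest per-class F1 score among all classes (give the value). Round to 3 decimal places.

0.877

Per-class F1 score (2·TP/(2·TP+FP+FN)):
  class_0: TP=210, FP=39+11+6+1+30=87, FN=14+7+10+10+8=49 → 420/556 = 0.7554
  class_1: TP=354, FP=14+5+7+2+34=62, FN=39+38+23+27+33=160 → 708/930 = 0.7613
  class_2: TP=344, FP=7+38+7+2+37=91, FN=11+5+7+4+3=30 → 688/809 = 0.8504
  class_3: TP=396, FP=10+23+7+2+39=81, FN=6+7+7+4+6=30 → 792/903 = 0.8771
  class_4: TP=190, FP=10+27+4+4+42=87, FN=1+2+2+2+2=9 → 380/476 = 0.7983
  class_5: TP=178, FP=8+33+3+6+2=52, FN=30+34+37+39+42=182 → 356/590 = 0.6034
Highest is class 'class_3' with F1 score = 0.877.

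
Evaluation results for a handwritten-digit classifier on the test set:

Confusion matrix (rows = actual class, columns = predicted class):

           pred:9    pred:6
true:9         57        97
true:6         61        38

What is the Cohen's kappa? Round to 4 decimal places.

-0.2310

Observed agreement pₒ = trace/N = 95/253 = 0.37549
Expected agreement pₑ = Σ (rowᵢ·colᵢ)/N² = (154·118 + 99·135)/253² = 0.49270
κ = (pₒ − pₑ)/(1 − pₑ) = (0.37549 − 0.49270)/(1 − 0.49270) = -0.2310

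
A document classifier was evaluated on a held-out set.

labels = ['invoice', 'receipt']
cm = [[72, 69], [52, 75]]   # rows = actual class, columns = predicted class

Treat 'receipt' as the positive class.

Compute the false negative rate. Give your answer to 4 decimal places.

0.4094

FNR = FN/(FN+TP) = 52/(52+75) = 0.4094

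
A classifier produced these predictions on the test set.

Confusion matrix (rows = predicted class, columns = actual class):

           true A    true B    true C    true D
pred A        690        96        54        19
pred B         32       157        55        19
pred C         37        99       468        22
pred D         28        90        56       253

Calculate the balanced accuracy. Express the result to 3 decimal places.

Balanced accuracy = mean of per-class recall.
  A: recall = 690/787 = 0.8767
  B: recall = 157/442 = 0.3552
  C: recall = 468/633 = 0.7393
  D: recall = 253/313 = 0.8083
Mean = (0.8767 + 0.3552 + 0.7393 + 0.8083) / 4 = 0.695

0.695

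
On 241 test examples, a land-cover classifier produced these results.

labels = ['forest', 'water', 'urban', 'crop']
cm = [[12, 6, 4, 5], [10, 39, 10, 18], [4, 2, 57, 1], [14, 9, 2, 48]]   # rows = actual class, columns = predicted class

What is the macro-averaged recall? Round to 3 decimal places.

Per-class recall (TP/(TP+FN)):
  forest: TP=12, FN=6+4+5=15 → 12/27 = 0.4444
  water: TP=39, FN=10+10+18=38 → 39/77 = 0.5065
  urban: TP=57, FN=4+2+1=7 → 57/64 = 0.8906
  crop: TP=48, FN=14+9+2=25 → 48/73 = 0.6575
Macro-recall = mean = (0.4444 + 0.5065 + 0.8906 + 0.6575) / 4 = 0.625

0.625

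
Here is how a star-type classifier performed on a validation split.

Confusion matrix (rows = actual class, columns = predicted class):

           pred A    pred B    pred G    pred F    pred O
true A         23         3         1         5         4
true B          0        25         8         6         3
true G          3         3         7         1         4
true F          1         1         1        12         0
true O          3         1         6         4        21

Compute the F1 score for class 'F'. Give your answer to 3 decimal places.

Take TP from the diagonal, FP from the rest of the 'F' prediction marginal, FN from the rest of the 'F' actual marginal.
F1 score = 2·TP/(2·TP+FP+FN).
F: TP=12, FP=5+6+1+4=16, FN=1+1+1+0=3 → 24/43 = 0.5581

0.558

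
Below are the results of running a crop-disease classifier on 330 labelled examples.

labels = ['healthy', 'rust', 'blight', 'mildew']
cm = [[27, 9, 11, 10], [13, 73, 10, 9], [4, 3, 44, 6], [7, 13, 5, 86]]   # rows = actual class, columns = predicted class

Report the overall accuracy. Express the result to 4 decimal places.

0.6970

Accuracy = trace / total = (27+73+44+86=230) / 330 = 230/330 = 0.6970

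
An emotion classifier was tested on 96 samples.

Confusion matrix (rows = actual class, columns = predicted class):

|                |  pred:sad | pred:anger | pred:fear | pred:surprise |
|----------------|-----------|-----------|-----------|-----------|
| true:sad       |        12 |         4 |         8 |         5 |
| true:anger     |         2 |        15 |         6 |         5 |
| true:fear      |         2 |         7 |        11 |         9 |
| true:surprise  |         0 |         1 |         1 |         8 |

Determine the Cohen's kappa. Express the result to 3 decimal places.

0.312

Observed agreement pₒ = trace/N = 46/96 = 0.4792
Expected agreement pₑ = Σ (rowᵢ·colᵢ)/N² = (29·16 + 28·27 + 29·26 + 10·27)/96² = 0.2435
κ = (pₒ − pₑ)/(1 − pₑ) = (0.4792 − 0.2435)/(1 − 0.2435) = 0.312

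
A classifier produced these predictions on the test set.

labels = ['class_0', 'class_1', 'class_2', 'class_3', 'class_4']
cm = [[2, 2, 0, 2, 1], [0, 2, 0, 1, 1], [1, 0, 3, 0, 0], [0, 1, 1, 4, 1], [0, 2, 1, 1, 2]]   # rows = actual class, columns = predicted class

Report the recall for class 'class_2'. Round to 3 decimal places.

0.750

Treat 'class_2' as positive and all other classes as negative.
recall = TP/(TP+FN).
class_2: TP=3, FN=1+0+0+0=1 → 3/4 = 0.7500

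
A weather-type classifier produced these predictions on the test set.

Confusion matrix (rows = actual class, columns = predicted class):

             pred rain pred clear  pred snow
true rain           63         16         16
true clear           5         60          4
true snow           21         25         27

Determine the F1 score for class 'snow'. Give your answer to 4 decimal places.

0.4500

Take TP from the diagonal, FP from the rest of the 'snow' prediction marginal, FN from the rest of the 'snow' actual marginal.
F1 score = 2·TP/(2·TP+FP+FN).
snow: TP=27, FP=16+4=20, FN=21+25=46 → 54/120 = 0.45000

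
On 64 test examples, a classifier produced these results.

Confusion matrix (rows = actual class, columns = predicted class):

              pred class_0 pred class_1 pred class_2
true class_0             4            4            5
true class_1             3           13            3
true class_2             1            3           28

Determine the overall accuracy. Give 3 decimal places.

Accuracy = trace / total = (4+13+28=45) / 64 = 45/64 = 0.703

0.703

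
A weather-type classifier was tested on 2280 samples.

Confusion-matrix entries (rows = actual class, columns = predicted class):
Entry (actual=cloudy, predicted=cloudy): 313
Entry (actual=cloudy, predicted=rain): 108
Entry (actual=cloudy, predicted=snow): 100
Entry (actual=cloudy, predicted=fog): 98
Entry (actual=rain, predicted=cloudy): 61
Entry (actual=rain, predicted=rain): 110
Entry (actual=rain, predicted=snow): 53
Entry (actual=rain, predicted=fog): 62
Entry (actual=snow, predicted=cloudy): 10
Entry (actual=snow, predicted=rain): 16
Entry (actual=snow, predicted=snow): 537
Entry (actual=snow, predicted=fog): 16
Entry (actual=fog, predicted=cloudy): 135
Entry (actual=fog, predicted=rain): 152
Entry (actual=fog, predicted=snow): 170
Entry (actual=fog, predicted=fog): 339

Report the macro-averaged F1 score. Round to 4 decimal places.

Per-class F1 score (2·TP/(2·TP+FP+FN)):
  cloudy: TP=313, FP=61+10+135=206, FN=108+100+98=306 → 626/1138 = 0.55009
  rain: TP=110, FP=108+16+152=276, FN=61+53+62=176 → 220/672 = 0.32738
  snow: TP=537, FP=100+53+170=323, FN=10+16+16=42 → 1074/1439 = 0.74635
  fog: TP=339, FP=98+62+16=176, FN=135+152+170=457 → 678/1311 = 0.51716
Macro-F1 score = mean = (0.55009 + 0.32738 + 0.74635 + 0.51716) / 4 = 0.5352

0.5352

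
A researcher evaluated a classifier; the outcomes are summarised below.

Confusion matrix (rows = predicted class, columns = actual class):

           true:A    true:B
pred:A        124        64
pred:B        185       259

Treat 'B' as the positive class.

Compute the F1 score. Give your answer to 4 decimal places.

Precision = TP/(TP+FP) = 259/444 = 0.5833
Recall = TP/(TP+FN) = 259/323 = 0.8019
F1 = 2·TP/(2·TP+FP+FN) = 518/767 = 0.6754

0.6754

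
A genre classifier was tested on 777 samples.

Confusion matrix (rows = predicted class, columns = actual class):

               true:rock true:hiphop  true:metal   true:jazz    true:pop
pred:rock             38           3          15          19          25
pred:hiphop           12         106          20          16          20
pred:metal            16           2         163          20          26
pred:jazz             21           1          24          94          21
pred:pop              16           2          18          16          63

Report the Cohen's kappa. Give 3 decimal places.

0.488

Observed agreement pₒ = trace/N = 464/777 = 0.5972
Expected agreement pₑ = Σ (rowᵢ·colᵢ)/N² = (103·100 + 114·174 + 240·227 + 165·161 + 155·115)/777² = 0.2137
κ = (pₒ − pₑ)/(1 − pₑ) = (0.5972 − 0.2137)/(1 − 0.2137) = 0.488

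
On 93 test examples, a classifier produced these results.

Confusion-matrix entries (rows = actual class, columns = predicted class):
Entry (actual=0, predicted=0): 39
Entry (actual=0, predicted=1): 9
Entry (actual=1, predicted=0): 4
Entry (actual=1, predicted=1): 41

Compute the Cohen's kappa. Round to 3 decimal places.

0.721

Observed agreement pₒ = trace/N = 80/93 = 0.8602
Expected agreement pₑ = Σ (rowᵢ·colᵢ)/N² = (48·43 + 45·50)/93² = 0.4988
κ = (pₒ − pₑ)/(1 − pₑ) = (0.8602 − 0.4988)/(1 − 0.4988) = 0.721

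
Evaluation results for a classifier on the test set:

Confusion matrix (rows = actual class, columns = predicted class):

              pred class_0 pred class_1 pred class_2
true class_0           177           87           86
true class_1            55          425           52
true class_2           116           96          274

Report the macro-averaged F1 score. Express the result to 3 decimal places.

Per-class F1 score (2·TP/(2·TP+FP+FN)):
  class_0: TP=177, FP=55+116=171, FN=87+86=173 → 354/698 = 0.5072
  class_1: TP=425, FP=87+96=183, FN=55+52=107 → 850/1140 = 0.7456
  class_2: TP=274, FP=86+52=138, FN=116+96=212 → 548/898 = 0.6102
Macro-F1 score = mean = (0.5072 + 0.7456 + 0.6102) / 3 = 0.621

0.621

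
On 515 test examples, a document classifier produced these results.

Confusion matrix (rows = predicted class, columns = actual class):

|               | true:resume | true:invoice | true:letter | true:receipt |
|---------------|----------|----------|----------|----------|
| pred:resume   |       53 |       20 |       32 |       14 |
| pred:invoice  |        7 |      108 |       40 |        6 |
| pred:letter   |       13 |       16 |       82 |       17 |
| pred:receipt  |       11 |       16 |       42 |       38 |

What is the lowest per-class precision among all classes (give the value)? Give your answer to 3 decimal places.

0.355

Per-class precision (TP/(TP+FP)):
  resume: TP=53, FP=20+32+14=66 → 53/119 = 0.4454
  invoice: TP=108, FP=7+40+6=53 → 108/161 = 0.6708
  letter: TP=82, FP=13+16+17=46 → 82/128 = 0.6406
  receipt: TP=38, FP=11+16+42=69 → 38/107 = 0.3551
Lowest is class 'receipt' with precision = 0.355.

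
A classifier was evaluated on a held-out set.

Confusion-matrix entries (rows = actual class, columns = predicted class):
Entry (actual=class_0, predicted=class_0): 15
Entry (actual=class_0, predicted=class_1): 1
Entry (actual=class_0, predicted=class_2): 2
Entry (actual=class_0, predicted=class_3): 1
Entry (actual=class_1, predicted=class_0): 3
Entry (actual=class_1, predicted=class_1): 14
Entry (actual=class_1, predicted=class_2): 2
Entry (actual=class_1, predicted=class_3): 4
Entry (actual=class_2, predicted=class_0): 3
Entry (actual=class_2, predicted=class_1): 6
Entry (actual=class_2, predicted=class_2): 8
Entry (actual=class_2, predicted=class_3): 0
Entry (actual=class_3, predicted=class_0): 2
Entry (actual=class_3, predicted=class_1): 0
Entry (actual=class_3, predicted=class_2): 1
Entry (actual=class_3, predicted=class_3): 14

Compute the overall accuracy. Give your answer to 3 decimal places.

0.671

Accuracy = trace / total = (15+14+8+14=51) / 76 = 51/76 = 0.671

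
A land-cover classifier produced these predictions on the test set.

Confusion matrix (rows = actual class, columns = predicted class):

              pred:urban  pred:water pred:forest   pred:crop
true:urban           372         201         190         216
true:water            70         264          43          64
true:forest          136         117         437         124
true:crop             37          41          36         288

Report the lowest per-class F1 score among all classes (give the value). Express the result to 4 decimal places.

0.4668

Per-class F1 score (2·TP/(2·TP+FP+FN)):
  urban: TP=372, FP=70+136+37=243, FN=201+190+216=607 → 744/1594 = 0.46675
  water: TP=264, FP=201+117+41=359, FN=70+43+64=177 → 528/1064 = 0.49624
  forest: TP=437, FP=190+43+36=269, FN=136+117+124=377 → 874/1520 = 0.57500
  crop: TP=288, FP=216+64+124=404, FN=37+41+36=114 → 576/1094 = 0.52651
Lowest is class 'urban' with F1 score = 0.4668.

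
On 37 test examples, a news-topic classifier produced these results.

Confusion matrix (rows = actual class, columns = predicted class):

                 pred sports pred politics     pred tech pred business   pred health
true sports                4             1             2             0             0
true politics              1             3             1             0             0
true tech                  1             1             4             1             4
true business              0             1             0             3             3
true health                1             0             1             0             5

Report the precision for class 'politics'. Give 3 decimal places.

One-vs-rest for 'politics': TP = diagonal; FP = other classes predicted 'politics'; FN = 'politics' predicted as other.
precision = TP/(TP+FP).
politics: TP=3, FP=1+1+1+0=3 → 3/6 = 0.5000

0.500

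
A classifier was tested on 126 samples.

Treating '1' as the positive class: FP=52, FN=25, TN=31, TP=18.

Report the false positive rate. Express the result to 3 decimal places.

0.627

FPR = FP/(FP+TN) = 52/(52+31) = 0.627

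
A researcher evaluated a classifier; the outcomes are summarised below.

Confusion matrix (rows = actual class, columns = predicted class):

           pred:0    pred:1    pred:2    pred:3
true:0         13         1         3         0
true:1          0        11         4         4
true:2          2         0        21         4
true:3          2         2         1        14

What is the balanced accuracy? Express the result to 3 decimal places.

Balanced accuracy = mean of per-class recall.
  0: recall = 13/17 = 0.7647
  1: recall = 11/19 = 0.5789
  2: recall = 21/27 = 0.7778
  3: recall = 14/19 = 0.7368
Mean = (0.7647 + 0.5789 + 0.7778 + 0.7368) / 4 = 0.715

0.715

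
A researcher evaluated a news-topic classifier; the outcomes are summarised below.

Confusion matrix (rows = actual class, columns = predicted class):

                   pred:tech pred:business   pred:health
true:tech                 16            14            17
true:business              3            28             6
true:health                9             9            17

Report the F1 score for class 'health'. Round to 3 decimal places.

Take TP from the diagonal, FP from the rest of the 'health' prediction marginal, FN from the rest of the 'health' actual marginal.
F1 score = 2·TP/(2·TP+FP+FN).
health: TP=17, FP=17+6=23, FN=9+9=18 → 34/75 = 0.4533

0.453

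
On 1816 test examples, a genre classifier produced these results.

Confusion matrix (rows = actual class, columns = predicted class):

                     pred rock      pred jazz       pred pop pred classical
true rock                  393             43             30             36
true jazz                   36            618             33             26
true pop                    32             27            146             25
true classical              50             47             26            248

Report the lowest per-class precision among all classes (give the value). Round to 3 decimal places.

Per-class precision (TP/(TP+FP)):
  rock: TP=393, FP=36+32+50=118 → 393/511 = 0.7691
  jazz: TP=618, FP=43+27+47=117 → 618/735 = 0.8408
  pop: TP=146, FP=30+33+26=89 → 146/235 = 0.6213
  classical: TP=248, FP=36+26+25=87 → 248/335 = 0.7403
Lowest is class 'pop' with precision = 0.621.

0.621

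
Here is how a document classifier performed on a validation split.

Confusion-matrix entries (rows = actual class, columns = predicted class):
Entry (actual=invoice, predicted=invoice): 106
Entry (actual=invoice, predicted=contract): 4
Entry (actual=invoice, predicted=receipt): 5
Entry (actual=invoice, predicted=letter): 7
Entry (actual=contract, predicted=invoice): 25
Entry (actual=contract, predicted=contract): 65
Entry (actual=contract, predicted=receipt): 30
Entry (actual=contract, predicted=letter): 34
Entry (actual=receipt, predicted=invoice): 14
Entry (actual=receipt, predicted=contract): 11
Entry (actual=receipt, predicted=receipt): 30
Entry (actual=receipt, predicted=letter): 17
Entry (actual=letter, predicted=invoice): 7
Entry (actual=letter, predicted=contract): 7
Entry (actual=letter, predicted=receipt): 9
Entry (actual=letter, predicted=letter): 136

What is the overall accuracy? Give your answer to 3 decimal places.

0.665

Accuracy = trace / total = (106+65+30+136=337) / 507 = 337/507 = 0.665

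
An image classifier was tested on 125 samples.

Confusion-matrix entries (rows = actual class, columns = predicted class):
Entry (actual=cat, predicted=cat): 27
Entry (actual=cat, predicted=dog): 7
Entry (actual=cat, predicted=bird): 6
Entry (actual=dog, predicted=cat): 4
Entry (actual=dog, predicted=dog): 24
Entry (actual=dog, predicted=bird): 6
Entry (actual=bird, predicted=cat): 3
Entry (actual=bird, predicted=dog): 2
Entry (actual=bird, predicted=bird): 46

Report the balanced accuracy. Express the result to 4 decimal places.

0.7609

Balanced accuracy = mean of per-class recall.
  cat: recall = 27/40 = 0.67500
  dog: recall = 24/34 = 0.70588
  bird: recall = 46/51 = 0.90196
Mean = (0.67500 + 0.70588 + 0.90196) / 3 = 0.7609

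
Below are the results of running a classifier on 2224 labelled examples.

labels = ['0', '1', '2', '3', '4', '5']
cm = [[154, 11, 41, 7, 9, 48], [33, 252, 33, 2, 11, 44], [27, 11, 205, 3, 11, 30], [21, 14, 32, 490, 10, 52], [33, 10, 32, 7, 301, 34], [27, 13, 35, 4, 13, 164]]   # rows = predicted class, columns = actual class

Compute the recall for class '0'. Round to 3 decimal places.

Treat '0' as positive and all other classes as negative.
recall = TP/(TP+FN).
0: TP=154, FN=33+27+21+33+27=141 → 154/295 = 0.5220

0.522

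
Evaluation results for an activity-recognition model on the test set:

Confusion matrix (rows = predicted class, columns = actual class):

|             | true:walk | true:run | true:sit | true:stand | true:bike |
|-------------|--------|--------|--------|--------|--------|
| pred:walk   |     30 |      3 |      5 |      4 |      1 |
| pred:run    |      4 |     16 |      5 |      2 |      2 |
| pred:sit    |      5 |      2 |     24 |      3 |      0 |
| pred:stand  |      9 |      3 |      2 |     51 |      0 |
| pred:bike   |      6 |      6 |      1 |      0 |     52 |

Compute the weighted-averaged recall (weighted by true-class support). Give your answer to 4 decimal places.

0.7331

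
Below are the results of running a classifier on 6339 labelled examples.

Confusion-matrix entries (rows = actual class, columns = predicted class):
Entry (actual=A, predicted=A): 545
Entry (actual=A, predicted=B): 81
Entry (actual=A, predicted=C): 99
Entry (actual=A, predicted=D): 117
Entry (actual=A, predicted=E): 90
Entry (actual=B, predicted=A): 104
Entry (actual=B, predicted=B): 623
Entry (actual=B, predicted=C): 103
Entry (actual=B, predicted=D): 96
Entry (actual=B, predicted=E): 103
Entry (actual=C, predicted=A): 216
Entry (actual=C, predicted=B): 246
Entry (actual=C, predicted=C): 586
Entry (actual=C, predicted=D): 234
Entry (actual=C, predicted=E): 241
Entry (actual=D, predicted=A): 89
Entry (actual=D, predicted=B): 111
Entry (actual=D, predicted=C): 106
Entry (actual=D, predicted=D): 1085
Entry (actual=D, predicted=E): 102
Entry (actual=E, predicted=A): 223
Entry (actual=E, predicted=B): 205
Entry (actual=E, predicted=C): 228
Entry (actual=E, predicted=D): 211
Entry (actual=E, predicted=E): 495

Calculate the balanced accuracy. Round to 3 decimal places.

0.533

Balanced accuracy = mean of per-class recall.
  A: recall = 545/932 = 0.5848
  B: recall = 623/1029 = 0.6054
  C: recall = 586/1523 = 0.3848
  D: recall = 1085/1493 = 0.7267
  E: recall = 495/1362 = 0.3634
Mean = (0.5848 + 0.6054 + 0.3848 + 0.7267 + 0.3634) / 5 = 0.533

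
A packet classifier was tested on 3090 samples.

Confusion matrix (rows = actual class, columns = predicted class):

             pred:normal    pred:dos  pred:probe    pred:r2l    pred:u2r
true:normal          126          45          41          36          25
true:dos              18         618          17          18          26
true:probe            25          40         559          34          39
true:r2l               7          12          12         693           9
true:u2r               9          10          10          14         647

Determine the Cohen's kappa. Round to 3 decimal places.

0.815

Observed agreement pₒ = trace/N = 2643/3090 = 0.8553
Expected agreement pₑ = Σ (rowᵢ·colᵢ)/N² = (273·185 + 697·725 + 697·639 + 733·795 + 690·746)/3090² = 0.2198
κ = (pₒ − pₑ)/(1 − pₑ) = (0.8553 − 0.2198)/(1 − 0.2198) = 0.815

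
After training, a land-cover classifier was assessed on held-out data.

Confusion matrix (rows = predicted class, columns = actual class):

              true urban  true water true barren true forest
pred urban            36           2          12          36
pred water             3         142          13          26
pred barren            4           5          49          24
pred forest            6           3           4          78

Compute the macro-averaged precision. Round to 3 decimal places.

0.661

Per-class precision (TP/(TP+FP)):
  urban: TP=36, FP=2+12+36=50 → 36/86 = 0.4186
  water: TP=142, FP=3+13+26=42 → 142/184 = 0.7717
  barren: TP=49, FP=4+5+24=33 → 49/82 = 0.5976
  forest: TP=78, FP=6+3+4=13 → 78/91 = 0.8571
Macro-precision = mean = (0.4186 + 0.7717 + 0.5976 + 0.8571) / 4 = 0.661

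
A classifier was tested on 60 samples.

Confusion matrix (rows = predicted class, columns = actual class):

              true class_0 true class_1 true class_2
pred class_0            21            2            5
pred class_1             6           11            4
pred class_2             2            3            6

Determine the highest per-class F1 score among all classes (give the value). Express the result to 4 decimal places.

Per-class F1 score (2·TP/(2·TP+FP+FN)):
  class_0: TP=21, FP=2+5=7, FN=6+2=8 → 42/57 = 0.73684
  class_1: TP=11, FP=6+4=10, FN=2+3=5 → 22/37 = 0.59459
  class_2: TP=6, FP=2+3=5, FN=5+4=9 → 12/26 = 0.46154
Highest is class 'class_0' with F1 score = 0.7368.

0.7368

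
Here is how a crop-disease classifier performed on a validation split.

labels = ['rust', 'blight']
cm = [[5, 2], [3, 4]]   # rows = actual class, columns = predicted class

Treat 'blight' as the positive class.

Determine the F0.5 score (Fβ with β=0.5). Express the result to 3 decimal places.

0.645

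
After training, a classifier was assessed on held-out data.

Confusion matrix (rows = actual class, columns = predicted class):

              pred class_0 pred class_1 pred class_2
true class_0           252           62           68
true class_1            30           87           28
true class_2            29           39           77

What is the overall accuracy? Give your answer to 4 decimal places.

0.6190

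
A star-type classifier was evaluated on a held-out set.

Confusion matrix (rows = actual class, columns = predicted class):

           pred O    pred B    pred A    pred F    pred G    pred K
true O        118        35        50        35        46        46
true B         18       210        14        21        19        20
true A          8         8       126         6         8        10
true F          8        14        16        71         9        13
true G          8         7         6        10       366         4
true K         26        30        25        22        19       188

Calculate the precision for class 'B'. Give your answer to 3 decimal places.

precision = TP/(TP+FP).
B: TP=210, FP=35+8+14+7+30=94 → 210/304 = 0.6908

0.691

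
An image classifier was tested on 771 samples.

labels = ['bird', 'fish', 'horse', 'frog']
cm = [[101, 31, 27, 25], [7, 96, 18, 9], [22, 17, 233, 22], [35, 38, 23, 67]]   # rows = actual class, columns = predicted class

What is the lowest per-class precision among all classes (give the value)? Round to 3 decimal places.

Per-class precision (TP/(TP+FP)):
  bird: TP=101, FP=7+22+35=64 → 101/165 = 0.6121
  fish: TP=96, FP=31+17+38=86 → 96/182 = 0.5275
  horse: TP=233, FP=27+18+23=68 → 233/301 = 0.7741
  frog: TP=67, FP=25+9+22=56 → 67/123 = 0.5447
Lowest is class 'fish' with precision = 0.527.

0.527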